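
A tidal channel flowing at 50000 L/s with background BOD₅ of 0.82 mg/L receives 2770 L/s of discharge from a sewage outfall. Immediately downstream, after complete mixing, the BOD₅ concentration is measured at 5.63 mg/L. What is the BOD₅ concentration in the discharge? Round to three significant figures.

92.5 mg/L

Mass balance: 50000·0.8200 + 2770·Cₑ = 52770·5.630
→ Cₑ = (52770·5.630 − 50000·0.8200) / 2770 = 92.45 mg/L.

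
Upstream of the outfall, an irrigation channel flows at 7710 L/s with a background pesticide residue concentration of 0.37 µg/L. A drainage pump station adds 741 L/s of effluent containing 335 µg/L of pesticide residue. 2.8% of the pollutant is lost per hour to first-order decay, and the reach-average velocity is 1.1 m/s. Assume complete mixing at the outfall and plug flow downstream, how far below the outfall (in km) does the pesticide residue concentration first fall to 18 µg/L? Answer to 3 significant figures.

Mass balance: C = (7710·0.3700 + 741.0·335.0) / 8451 = 251100/8451 = 29.71 µg/L.
2.8%/h lost → k = −ln(1 − 0.028) = 0.02840 h⁻¹.
Set 29.71·exp(−k·t) = 18 → t = ln(29.71/18)/k = 63530 s = 17.65 h.
Distance = v·t = 1.1·63530 = 69880 m = 69.88 km.

69.9 km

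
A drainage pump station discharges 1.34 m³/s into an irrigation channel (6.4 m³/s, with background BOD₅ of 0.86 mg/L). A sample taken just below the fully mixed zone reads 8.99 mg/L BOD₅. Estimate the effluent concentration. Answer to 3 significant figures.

47.8 mg/L

Mass balance: 6.400·0.8600 + 1.340·Cₑ = 7.740·8.990
→ Cₑ = (7.740·8.990 − 6.400·0.8600) / 1.340 = 47.82 mg/L.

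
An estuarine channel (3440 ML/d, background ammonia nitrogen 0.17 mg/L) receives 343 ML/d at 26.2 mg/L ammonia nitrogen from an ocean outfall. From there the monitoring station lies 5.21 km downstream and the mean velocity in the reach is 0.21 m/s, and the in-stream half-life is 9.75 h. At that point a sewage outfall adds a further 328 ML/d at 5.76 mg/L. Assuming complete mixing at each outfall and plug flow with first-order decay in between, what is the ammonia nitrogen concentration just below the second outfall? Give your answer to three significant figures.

Mixed concentration C = ΣQC/ΣQ = (3440·0.1700 + 343.0·26.20) / 3783 = 9571/3783 = 2.530 mg/L; combined flow 3783 ML/d.
Travel time t = 5.21·1000 / 0.21 = 24810 s = 6.892 h.
Half-life 9.75 h → k = ln 2 / 9.75 = 0.07109 h⁻¹ = 1.706 d⁻¹.
First-order decay: C = 2.530·exp(−k·t) = 2.530·0.6127 = 1.550 mg/L.
Second outfall: C = (3783·1.550 + 328.0·5.760)/4111 = 1.886 mg/L.

1.89 mg/L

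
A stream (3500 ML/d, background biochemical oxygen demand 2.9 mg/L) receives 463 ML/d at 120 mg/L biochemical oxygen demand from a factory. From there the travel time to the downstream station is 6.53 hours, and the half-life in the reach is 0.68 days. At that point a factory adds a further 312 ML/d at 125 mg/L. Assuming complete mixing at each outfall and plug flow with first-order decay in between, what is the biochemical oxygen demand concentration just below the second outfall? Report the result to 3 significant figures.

20.8 mg/L

Mixed concentration C = ΣQC/ΣQ = (3500·2.900 + 463.0·120.0) / 3963 = 65710/3963 = 16.58 mg/L; combined flow 3963 ML/d.
Half-life 0.68 d → k = ln 2 / 0.68 = 1.019 d⁻¹.
First-order decay: C = 16.58·exp(−k·t) = 16.58·0.7578 = 12.56 mg/L.
Second outfall: C = (3963·12.56 + 312.0·125.0)/4275 = 20.77 mg/L.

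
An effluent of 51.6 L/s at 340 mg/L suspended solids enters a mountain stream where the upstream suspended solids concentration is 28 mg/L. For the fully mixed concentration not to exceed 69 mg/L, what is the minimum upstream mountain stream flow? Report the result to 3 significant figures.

Set C_mix = 69: (Q·28.00 + 51.60·340.0) / (Q + 51.60) = 69
→ Q = 51.60·(340.0 − 69)/(69 − 28.00) = 341.1 L/s.

341 L/s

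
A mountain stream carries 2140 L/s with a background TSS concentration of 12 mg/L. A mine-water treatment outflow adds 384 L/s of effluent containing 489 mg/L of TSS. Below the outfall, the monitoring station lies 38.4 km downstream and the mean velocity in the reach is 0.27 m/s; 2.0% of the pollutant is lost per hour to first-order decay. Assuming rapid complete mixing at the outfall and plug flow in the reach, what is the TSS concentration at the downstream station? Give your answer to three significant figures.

38.1 mg/L

Flow-weighted average: C = (2140·12.00 + 384.0·489.0) / 2524 = 213500/2524 = 84.57 mg/L.
Travel time t = 38.4·1000 / 0.27 = 142200 s = 39.51 h.
2.0%/h lost → k = −ln(1 − 0.02) = 0.02020 h⁻¹.
Decay over the reach: 84.57·exp(−kt) = 84.57·0.4502 = 38.07 mg/L.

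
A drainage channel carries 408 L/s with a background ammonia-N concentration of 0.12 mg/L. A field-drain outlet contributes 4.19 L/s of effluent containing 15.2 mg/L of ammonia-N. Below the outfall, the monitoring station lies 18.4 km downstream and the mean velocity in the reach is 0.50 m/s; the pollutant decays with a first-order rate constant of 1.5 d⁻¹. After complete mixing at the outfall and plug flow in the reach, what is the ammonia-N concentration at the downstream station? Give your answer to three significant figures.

0.144 mg/L

After mixing, C = (408.0·0.1200 + 4.190·15.20) / 412.2 = 112.6/412.2 = 0.2733 mg/L.
Travel time t = 18.4·1000 / 0.50 = 36800 s = 10.22 h.
Decay over the reach: 0.2733·exp(−kt) = 0.2733·0.5279 = 0.1443 mg/L.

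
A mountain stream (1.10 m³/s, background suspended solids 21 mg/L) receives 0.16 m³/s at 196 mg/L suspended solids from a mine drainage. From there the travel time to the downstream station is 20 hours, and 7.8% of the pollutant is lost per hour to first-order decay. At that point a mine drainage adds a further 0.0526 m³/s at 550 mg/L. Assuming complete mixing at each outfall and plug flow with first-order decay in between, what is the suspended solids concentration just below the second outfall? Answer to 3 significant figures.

30.2 mg/L

After mixing, C = (1.100·21.00 + 0.1600·196.0) / 1.260 = 54.46/1.260 = 43.22 mg/L; combined flow 1.260 m³/s.
7.8%/h lost → k = −ln(1 − 0.078) = 0.08121 h⁻¹.
Decay over the reach: 43.22·exp(−kt) = 43.22·0.1971 = 8.518 mg/L.
Second outfall: C = (1.260·8.518 + 0.05260·550.0)/1.313 = 30.22 mg/L.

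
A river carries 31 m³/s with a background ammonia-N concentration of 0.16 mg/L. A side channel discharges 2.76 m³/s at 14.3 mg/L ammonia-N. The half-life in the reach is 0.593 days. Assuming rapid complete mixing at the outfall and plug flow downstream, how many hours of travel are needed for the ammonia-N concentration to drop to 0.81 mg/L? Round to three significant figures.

After mixing, C = (31.00·0.1600 + 2.760·14.30) / 33.76 = 44.43/33.76 = 1.316 mg/L.
Half-life 0.593 d → k = ln 2 / 0.593 = 1.169 d⁻¹.
1.316·exp(−k·t) = 0.81 → t = ln(1.316/0.81)/k = 35870 s = 9.965 h.

9.96 h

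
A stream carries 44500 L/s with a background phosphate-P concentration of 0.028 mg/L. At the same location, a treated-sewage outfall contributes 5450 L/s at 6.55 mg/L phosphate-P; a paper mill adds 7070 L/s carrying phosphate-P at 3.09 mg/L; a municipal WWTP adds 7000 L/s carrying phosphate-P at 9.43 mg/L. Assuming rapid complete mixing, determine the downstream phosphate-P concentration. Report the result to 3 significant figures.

1.95 mg/L

After mixing, C = (44500·0.02800 + 5450·6.550 + 7070·3.090 + 7000·9.430) / 64020 = 124800/64020 = 1.949 mg/L.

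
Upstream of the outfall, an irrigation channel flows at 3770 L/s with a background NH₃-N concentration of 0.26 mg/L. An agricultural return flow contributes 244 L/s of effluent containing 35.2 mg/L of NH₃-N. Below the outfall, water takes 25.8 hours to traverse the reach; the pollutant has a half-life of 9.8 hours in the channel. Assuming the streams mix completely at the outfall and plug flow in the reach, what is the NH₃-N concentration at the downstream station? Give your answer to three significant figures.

Mixed concentration C = ΣQC/ΣQ = (3770·0.2600 + 244.0·35.20) / 4014 = 9569/4014 = 2.384 mg/L.
Half-life 9.8 h → k = ln 2 / 9.8 = 0.07073 h⁻¹ = 1.698 d⁻¹.
First-order decay: C = 2.384·exp(−k·t) = 2.384·0.1612 = 0.3844 mg/L.

0.384 mg/L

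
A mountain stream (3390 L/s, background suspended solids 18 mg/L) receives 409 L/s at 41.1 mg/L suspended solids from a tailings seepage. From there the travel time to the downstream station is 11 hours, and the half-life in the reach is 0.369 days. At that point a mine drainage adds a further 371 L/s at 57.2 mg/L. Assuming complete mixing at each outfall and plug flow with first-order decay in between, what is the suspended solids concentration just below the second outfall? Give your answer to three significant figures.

13.0 mg/L

Mixed concentration C = ΣQC/ΣQ = (3390·18.00 + 409.0·41.10) / 3799 = 77830/3799 = 20.49 mg/L; combined flow 3799 L/s.
Half-life 0.369 d → k = ln 2 / 0.369 = 1.878 d⁻¹.
After decay, C = 20.49 × e^(−kt) = 20.49 × 0.4228 = 8.661 mg/L.
Second outfall: C = (3799·8.661 + 371.0·57.20)/4170 = 12.98 mg/L.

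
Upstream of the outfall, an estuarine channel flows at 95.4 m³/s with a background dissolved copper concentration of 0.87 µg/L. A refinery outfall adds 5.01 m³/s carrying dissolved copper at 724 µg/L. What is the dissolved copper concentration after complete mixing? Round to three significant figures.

37.0 µg/L

Flow-weighted average: C = (95.40·0.8700 + 5.010·724.0) / 100.4 = 3710/100.4 = 36.95 µg/L.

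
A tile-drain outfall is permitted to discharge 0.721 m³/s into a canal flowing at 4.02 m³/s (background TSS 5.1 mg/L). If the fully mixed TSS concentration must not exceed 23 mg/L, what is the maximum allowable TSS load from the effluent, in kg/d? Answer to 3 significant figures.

7650 kg/d

Mass balance at the limit: 4.020·5.100 + 0.7210·Cₑ = 4.741·23 → Cₑ = 122.8 mg/L.
Load = 0.7210 m³/s × 122.8 g/m³ × 86 400 s/d = 7650 kg/d.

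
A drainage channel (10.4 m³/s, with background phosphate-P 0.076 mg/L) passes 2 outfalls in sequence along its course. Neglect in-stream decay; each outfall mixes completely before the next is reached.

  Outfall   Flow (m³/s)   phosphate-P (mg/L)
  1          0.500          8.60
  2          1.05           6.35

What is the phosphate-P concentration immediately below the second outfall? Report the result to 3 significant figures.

Outfall 1: combined Q = 10.90 m³/s; C = (10.40·0.07600 + 0.5000·8.600)/10.90 = 0.4670 mg/L.
Outfall 2: combined Q = 11.95 m³/s; C = (10.90·0.4670 + 1.050·6.350)/11.95 = 0.9839 mg/L.

0.984 mg/L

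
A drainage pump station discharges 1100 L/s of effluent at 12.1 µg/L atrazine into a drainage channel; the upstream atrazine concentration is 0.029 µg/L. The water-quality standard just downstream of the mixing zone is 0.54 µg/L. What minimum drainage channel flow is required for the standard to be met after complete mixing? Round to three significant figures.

Set C_mix = 0.54: (Q·0.02900 + 1100·12.10) / (Q + 1100) = 0.54
→ Q = 1100·(12.10 − 0.54)/(0.54 − 0.02900) = 24880 L/s.

24900 L/s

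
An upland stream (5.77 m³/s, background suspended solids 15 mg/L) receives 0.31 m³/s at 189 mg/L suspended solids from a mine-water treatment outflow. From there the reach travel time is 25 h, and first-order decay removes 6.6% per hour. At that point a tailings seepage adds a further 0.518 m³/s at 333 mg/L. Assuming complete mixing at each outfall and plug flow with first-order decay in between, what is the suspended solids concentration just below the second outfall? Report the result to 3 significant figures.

30.1 mg/L

Flow-weighted average: C = (5.770·15.00 + 0.3100·189.0) / 6.080 = 145.1/6.080 = 23.87 mg/L; combined flow 6.080 m³/s.
6.6%/h lost → k = −ln(1 − 0.066) = 0.06828 h⁻¹.
Decay over the reach: 23.87·exp(−kt) = 23.87·0.1814 = 4.331 mg/L.
Second outfall: C = (6.080·4.331 + 0.5180·333.0)/6.598 = 30.13 mg/L.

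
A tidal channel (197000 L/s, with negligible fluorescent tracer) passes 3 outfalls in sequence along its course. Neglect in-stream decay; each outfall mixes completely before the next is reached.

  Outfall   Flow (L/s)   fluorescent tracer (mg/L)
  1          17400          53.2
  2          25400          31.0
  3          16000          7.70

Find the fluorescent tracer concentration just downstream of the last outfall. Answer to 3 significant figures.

7.18 mg/L

Outfall 1: combined Q = 214400 L/s; C = (197000·0 + 17400·53.20)/214400 = 4.318 mg/L.
Outfall 2: combined Q = 239800 L/s; C = (214400·4.318 + 25400·31.00)/239800 = 7.144 mg/L.
Outfall 3: combined Q = 255800 L/s; C = (239800·7.144 + 16000·7.700)/255800 = 7.179 mg/L.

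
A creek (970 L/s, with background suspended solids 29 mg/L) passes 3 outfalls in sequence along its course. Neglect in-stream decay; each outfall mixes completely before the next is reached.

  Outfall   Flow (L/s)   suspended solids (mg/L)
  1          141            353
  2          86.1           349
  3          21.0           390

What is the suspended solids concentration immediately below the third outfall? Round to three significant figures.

95.3 mg/L

After outfall 1: Q = 970.0 + 141.0 = 1111 L/s; C = (970.0·29.00 + 141.0·353.0)/1111 = 70.12 mg/L.
After outfall 2: Q = 1111 + 86.10 = 1197 L/s; C = (1111·70.12 + 86.10·349.0)/1197 = 90.18 mg/L.
After outfall 3: Q = 1197 + 21.00 = 1218 L/s; C = (1197·90.18 + 21.00·390.0)/1218 = 95.35 mg/L.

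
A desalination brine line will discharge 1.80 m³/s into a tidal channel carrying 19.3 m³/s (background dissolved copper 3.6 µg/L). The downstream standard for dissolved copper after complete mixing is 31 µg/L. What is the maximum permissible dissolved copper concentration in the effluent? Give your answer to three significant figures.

At the limit, (Qr·Cr + Qe·Cₑ)/(Qr + Qe) = 31:
Cₑ = (21.10·31 − 19.30·3.600) / 1.800 = 324.8 µg/L.

325 µg/L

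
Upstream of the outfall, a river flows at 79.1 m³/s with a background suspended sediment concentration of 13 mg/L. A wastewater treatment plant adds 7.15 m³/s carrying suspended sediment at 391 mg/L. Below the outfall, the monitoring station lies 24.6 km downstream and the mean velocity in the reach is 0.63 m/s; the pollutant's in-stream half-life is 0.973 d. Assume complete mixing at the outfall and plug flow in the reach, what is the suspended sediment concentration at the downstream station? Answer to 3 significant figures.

32.1 mg/L

Flow-weighted average: C = (79.10·13.00 + 7.150·391.0) / 86.25 = 3824/86.25 = 44.34 mg/L.
Travel time t = 24.6·1000 / 0.63 = 39050 s = 10.85 h.
Half-life 0.973 d → k = ln 2 / 0.973 = 0.7124 d⁻¹.
Applying C = C₀e^(−kt): 44.34 × 0.7247 = 32.13 mg/L.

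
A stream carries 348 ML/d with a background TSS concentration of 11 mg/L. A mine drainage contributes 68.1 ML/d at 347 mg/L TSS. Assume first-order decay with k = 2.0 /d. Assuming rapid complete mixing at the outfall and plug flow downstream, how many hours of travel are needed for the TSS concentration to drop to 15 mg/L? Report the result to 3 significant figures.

Mixed concentration C = ΣQC/ΣQ = (348.0·11.00 + 68.10·347.0) / 416.1 = 27460/416.1 = 65.99 mg/L.
65.99·exp(−k·t) = 15 → t = ln(65.99/15)/k = 64000 s = 17.78 h.

17.8 h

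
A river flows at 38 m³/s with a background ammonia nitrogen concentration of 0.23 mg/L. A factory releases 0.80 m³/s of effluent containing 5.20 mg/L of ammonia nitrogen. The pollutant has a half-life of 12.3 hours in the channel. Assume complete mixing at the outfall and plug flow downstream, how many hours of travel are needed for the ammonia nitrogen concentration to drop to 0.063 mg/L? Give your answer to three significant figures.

Conservation of mass: C = (38.00·0.2300 + 0.8000·5.200) / 38.80 = 12.90/38.80 = 0.3325 mg/L.
Half-life 12.3 h → k = ln 2 / 12.3 = 0.05635 h⁻¹ = 1.352 d⁻¹.
0.3325·exp(−k·t) = 0.063 → t = ln(0.3325/0.063)/k = 106300 s = 29.52 h.

29.5 h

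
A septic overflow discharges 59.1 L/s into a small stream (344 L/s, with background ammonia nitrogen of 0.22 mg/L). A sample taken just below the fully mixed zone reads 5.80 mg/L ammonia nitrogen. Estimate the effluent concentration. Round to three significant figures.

Mass balance: 344.0·0.2200 + 59.10·Cₑ = 403.1·5.800
→ Cₑ = (403.1·5.800 − 344.0·0.2200) / 59.10 = 38.28 mg/L.

38.3 mg/L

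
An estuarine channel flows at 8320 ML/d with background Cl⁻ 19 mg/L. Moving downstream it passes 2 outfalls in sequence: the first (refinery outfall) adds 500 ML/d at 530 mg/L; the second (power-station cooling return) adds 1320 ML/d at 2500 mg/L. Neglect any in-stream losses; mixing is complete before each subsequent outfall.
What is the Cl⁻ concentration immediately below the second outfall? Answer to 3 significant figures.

After outfall 1: Q = 8320 + 500.0 = 8820 ML/d; C = (8320·19.00 + 500.0·530.0)/8820 = 47.97 mg/L.
After outfall 2: Q = 8820 + 1320 = 10140 ML/d; C = (8820·47.97 + 1320·2500)/10140 = 367.2 mg/L.

367 mg/L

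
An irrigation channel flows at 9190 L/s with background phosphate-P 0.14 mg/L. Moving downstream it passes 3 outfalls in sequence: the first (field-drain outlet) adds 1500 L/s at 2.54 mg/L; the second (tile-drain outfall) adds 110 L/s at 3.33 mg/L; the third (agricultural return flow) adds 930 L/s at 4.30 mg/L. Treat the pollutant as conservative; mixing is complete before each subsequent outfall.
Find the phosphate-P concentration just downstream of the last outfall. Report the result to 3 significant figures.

After outfall 1: Q = 9190 + 1500 = 10690 L/s; C = (9190·0.1400 + 1500·2.540)/10690 = 0.4768 mg/L.
After outfall 2: Q = 10690 + 110.0 = 10800 L/s; C = (10690·0.4768 + 110.0·3.330)/10800 = 0.5058 mg/L.
After outfall 3: Q = 10800 + 930.0 = 11730 L/s; C = (10800·0.5058 + 930.0·4.300)/11730 = 0.8066 mg/L.

0.807 mg/L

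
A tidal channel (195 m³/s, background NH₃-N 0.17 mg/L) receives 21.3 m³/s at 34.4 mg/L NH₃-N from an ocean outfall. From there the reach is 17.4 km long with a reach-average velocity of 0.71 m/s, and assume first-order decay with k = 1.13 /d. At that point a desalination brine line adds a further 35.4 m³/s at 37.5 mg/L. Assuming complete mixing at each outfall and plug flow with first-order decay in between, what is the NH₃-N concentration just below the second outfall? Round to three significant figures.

Conservation of mass: C = (195.0·0.1700 + 21.30·34.40) / 216.3 = 765.9/216.3 = 3.541 mg/L; combined flow 216.3 m³/s.
Travel time t = 17.4·1000 / 0.71 = 24510 s = 6.808 h.
First-order decay: C = 3.541·exp(−k·t) = 3.541·0.7258 = 2.570 mg/L.
At the second outfall, C = (216.3·2.570 + 35.40·37.50) / (216.3 + 35.40) = 7.483 mg/L.

7.48 mg/L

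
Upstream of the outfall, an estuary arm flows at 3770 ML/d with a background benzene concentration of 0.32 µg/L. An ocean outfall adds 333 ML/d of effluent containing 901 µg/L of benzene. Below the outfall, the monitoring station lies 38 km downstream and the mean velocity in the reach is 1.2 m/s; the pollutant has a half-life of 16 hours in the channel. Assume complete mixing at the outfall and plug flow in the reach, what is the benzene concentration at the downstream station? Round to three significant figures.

50.2 µg/L

Conservation of mass: C = (3770·0.3200 + 333.0·901.0) / 4103 = 301200/4103 = 73.42 µg/L.
Travel time t = 38·1000 / 1.2 = 31670 s = 8.796 h.
Half-life 16 h → k = ln 2 / 16 = 0.04332 h⁻¹ = 1.040 d⁻¹.
After decay, C = 73.42 × e^(−kt) = 73.42 × 0.6831 = 50.15 µg/L.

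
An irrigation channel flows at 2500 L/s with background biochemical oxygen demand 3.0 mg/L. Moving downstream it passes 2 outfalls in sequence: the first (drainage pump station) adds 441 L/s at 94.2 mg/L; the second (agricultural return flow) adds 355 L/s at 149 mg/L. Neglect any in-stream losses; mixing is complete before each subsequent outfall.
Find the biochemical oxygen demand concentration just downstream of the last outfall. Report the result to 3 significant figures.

After outfall 1: Q = 2500 + 441.0 = 2941 L/s; C = (2500·3.000 + 441.0·94.20)/2941 = 16.68 mg/L.
After outfall 2: Q = 2941 + 355.0 = 3296 L/s; C = (2941·16.68 + 355.0·149.0)/3296 = 30.93 mg/L.

30.9 mg/L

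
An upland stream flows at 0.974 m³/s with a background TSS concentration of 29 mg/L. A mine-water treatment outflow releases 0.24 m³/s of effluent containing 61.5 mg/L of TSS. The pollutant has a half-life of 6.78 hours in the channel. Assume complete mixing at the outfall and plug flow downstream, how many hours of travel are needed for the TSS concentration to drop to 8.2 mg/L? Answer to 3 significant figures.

Mass balance: C = (0.9740·29.00 + 0.2400·61.50) / 1.214 = 43.01/1.214 = 35.43 mg/L.
Half-life 6.78 h → k = ln 2 / 6.78 = 0.1022 h⁻¹ = 2.454 d⁻¹.
35.43·exp(−k·t) = 8.2 → t = ln(35.43/8.2)/k = 51530 s = 14.31 h.

14.3 h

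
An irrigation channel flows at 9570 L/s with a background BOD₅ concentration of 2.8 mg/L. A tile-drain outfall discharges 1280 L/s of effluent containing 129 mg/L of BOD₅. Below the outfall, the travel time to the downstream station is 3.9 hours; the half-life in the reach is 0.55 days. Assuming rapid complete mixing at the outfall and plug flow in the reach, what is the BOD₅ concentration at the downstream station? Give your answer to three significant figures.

After mixing, C = (9570·2.800 + 1280·129.0) / 10850 = 191900/10850 = 17.69 mg/L.
Half-life 0.55 d → k = ln 2 / 0.55 = 1.260 d⁻¹.
Applying C = C₀e^(−kt): 17.69 × 0.8148 = 14.41 mg/L.

14.4 mg/L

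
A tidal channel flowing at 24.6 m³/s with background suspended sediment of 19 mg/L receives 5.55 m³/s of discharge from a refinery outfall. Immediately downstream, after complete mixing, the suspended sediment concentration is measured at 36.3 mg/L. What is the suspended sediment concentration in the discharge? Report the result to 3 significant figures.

113 mg/L

Mass balance: 24.60·19.00 + 5.550·Cₑ = 30.15·36.30
→ Cₑ = (30.15·36.30 − 24.60·19.00) / 5.550 = 113.0 mg/L.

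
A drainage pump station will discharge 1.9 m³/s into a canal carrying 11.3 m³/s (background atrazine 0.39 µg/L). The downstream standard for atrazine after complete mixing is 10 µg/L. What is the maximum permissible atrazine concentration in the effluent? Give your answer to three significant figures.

67.2 µg/L

At the limit, (Qr·Cr + Qe·Cₑ)/(Qr + Qe) = 10:
Cₑ = (13.20·10 − 11.30·0.3900) / 1.900 = 67.15 µg/L.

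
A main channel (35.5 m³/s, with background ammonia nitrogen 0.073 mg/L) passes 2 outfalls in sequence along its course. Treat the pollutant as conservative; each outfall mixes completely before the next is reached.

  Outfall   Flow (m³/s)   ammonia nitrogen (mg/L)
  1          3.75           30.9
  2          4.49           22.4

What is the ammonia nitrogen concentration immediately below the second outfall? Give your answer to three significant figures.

5.01 mg/L

Outfall 1: combined Q = 39.25 m³/s; C = (35.50·0.07300 + 3.750·30.90)/39.25 = 3.018 mg/L.
Outfall 2: combined Q = 43.74 m³/s; C = (39.25·3.018 + 4.490·22.40)/43.74 = 5.008 mg/L.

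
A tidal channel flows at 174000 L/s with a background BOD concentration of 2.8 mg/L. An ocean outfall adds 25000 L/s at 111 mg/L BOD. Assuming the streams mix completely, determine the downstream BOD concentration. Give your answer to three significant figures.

16.4 mg/L

Mixed concentration C = ΣQC/ΣQ = (174000·2.800 + 25000·111.0) / 199000 = 3262000/199000 = 16.39 mg/L.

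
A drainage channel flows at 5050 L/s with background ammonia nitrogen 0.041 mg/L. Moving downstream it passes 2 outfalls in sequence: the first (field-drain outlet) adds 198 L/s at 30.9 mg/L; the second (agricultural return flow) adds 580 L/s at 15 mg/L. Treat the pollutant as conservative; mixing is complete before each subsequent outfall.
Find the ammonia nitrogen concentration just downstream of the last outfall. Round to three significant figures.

2.58 mg/L

Outfall 1: combined Q = 5248 L/s; C = (5050·0.04100 + 198.0·30.90)/5248 = 1.205 mg/L.
Outfall 2: combined Q = 5828 L/s; C = (5248·1.205 + 580.0·15.00)/5828 = 2.578 mg/L.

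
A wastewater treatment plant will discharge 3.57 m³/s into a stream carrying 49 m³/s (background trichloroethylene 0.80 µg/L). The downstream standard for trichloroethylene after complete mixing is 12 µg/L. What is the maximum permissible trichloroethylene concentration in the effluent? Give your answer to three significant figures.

At the limit, (Qr·Cr + Qe·Cₑ)/(Qr + Qe) = 12:
Cₑ = (52.57·12 − 49.00·0.8000) / 3.570 = 165.7 µg/L.

166 µg/L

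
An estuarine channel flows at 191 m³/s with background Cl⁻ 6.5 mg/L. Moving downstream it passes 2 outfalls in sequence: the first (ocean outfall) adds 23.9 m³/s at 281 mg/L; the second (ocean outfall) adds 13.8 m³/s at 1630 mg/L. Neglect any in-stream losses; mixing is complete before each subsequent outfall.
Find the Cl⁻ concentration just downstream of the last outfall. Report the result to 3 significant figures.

Outfall 1: combined Q = 214.9 m³/s; C = (191.0·6.500 + 23.90·281.0)/214.9 = 37.03 mg/L.
Outfall 2: combined Q = 228.7 m³/s; C = (214.9·37.03 + 13.80·1630)/228.7 = 133.1 mg/L.

133 mg/L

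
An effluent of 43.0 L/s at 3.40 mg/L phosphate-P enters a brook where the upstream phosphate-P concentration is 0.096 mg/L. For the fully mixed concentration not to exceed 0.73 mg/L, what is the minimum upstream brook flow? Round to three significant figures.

181 L/s

Set C_mix = 0.73: (Q·0.09600 + 43.00·3.400) / (Q + 43.00) = 0.73
→ Q = 43.00·(3.400 − 0.73)/(0.73 − 0.09600) = 181.1 L/s.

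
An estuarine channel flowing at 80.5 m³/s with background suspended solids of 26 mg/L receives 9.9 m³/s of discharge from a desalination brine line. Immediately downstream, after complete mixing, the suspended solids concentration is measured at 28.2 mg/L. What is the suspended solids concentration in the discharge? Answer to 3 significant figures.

46.1 mg/L

Mass balance: 80.50·26.00 + 9.900·Cₑ = 90.40·28.20
→ Cₑ = (90.40·28.20 − 80.50·26.00) / 9.900 = 46.09 mg/L.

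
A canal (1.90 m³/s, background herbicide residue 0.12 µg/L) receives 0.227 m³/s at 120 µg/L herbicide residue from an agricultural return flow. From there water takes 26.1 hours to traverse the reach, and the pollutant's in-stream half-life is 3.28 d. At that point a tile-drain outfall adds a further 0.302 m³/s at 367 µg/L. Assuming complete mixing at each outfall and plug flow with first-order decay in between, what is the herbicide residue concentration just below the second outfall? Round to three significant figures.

54.6 µg/L

After mixing, C = (1.900·0.1200 + 0.2270·120.0) / 2.127 = 27.47/2.127 = 12.91 µg/L; combined flow 2.127 m³/s.
Half-life 3.28 d → k = ln 2 / 3.28 = 0.2113 d⁻¹.
After decay, C = 12.91 × e^(−kt) = 12.91 × 0.7947 = 10.26 µg/L.
Second outfall: C = (2.127·10.26 + 0.3020·367.0)/2.429 = 54.62 µg/L.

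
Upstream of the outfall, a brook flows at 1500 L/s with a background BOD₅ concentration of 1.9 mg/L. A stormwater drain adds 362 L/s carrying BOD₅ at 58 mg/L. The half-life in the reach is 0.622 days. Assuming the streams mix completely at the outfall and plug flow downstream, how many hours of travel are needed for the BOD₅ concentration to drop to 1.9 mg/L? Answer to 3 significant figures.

Mixed concentration C = ΣQC/ΣQ = (1500·1.900 + 362.0·58.00) / 1862 = 23850/1862 = 12.81 mg/L.
Half-life 0.622 d → k = ln 2 / 0.622 = 1.114 d⁻¹.
12.81·exp(−k·t) = 1.9 → t = ln(12.81/1.9)/k = 147900 s = 41.09 h.

41.1 h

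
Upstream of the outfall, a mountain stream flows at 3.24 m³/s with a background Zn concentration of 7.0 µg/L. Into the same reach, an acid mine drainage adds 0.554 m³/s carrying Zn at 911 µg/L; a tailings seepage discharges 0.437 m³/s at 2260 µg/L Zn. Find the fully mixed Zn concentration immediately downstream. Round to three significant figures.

Conservation of mass: C = (3.240·7.000 + 0.5540·911.0 + 0.4370·2260) / 4.231 = 1515/4.231 = 358.1 µg/L.

358 µg/L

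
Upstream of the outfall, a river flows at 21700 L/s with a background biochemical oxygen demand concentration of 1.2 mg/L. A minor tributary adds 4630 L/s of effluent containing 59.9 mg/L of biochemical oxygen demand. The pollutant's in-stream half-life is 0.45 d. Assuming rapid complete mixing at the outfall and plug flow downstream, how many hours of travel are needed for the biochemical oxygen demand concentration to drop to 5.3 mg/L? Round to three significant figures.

12.1 h

Conservation of mass: C = (21700·1.200 + 4630·59.90) / 26330 = 303400/26330 = 11.52 mg/L.
Half-life 0.45 d → k = ln 2 / 0.45 = 1.540 d⁻¹.
11.52·exp(−k·t) = 5.3 → t = ln(11.52/5.3)/k = 43560 s = 12.10 h.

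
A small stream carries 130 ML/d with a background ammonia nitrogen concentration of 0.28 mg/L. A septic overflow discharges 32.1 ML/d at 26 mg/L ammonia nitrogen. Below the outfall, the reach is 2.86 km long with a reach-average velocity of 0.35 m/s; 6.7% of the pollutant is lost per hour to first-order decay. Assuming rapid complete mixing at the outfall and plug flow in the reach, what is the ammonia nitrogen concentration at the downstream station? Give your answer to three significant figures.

Flow-weighted average: C = (130.0·0.2800 + 32.10·26.00) / 162.1 = 871.0/162.1 = 5.373 mg/L.
Travel time t = 2.86·1000 / 0.35 = 8171 s = 2.270 h.
6.7%/h lost → k = −ln(1 − 0.067) = 0.06935 h⁻¹.
Applying C = C₀e^(−kt): 5.373 × 0.8544 = 4.591 mg/L.

4.59 mg/L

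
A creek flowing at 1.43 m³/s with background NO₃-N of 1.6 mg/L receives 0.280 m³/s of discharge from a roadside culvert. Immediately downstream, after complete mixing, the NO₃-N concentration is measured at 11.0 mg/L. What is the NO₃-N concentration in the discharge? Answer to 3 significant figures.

59.0 mg/L

Mass balance: 1.430·1.600 + 0.2800·Cₑ = 1.710·11.00
→ Cₑ = (1.710·11.00 − 1.430·1.600) / 0.2800 = 59.01 mg/L.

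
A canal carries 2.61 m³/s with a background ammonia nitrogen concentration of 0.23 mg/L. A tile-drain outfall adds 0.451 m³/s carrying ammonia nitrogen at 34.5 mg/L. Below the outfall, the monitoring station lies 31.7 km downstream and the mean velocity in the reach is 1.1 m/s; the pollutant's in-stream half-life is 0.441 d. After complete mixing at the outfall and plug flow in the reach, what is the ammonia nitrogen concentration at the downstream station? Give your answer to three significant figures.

After mixing, C = (2.610·0.2300 + 0.4510·34.50) / 3.061 = 16.16/3.061 = 5.279 mg/L.
Travel time t = 31.7·1000 / 1.1 = 28820 s = 8.005 h.
Half-life 0.441 d → k = ln 2 / 0.441 = 1.572 d⁻¹.
Decay over the reach: 5.279·exp(−kt) = 5.279·0.5920 = 3.125 mg/L.

3.13 mg/L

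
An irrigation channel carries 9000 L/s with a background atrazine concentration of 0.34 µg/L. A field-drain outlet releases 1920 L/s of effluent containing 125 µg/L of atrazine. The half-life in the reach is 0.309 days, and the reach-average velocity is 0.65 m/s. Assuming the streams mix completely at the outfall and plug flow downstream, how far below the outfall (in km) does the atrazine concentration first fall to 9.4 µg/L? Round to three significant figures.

Conservation of mass: C = (9000·0.3400 + 1920·125.0) / 10920 = 243100/10920 = 22.26 µg/L.
Half-life 0.309 d → k = ln 2 / 0.309 = 2.243 d⁻¹.
Set 22.26·exp(−k·t) = 9.4 → t = ln(22.26/9.4)/k = 33200 s = 9.223 h.
Distance = v·t = 0.65·33200 = 21580 m = 21.58 km.

21.6 km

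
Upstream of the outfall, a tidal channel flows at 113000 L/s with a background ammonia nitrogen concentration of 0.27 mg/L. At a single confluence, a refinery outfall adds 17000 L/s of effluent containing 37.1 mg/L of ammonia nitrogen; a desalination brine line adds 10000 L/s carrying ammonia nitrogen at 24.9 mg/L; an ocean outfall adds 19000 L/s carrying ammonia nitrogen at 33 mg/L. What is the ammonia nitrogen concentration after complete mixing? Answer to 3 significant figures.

9.67 mg/L

After mixing, C = (113000·0.2700 + 17000·37.10 + 10000·24.90 + 19000·33.00) / 159000 = 1537000/159000 = 9.668 mg/L.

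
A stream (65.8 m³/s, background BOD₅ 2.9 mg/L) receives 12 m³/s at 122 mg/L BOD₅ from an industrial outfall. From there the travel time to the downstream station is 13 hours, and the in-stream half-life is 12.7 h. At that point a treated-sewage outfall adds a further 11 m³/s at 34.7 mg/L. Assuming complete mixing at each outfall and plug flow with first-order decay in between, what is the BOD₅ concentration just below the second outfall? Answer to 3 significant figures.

13.5 mg/L

After mixing, C = (65.80·2.900 + 12.00·122.0) / 77.80 = 1655/77.80 = 21.27 mg/L; combined flow 77.80 m³/s.
Half-life 12.7 h → k = ln 2 / 12.7 = 0.05458 h⁻¹ = 1.310 d⁻¹.
Decay over the reach: 21.27·exp(−kt) = 21.27·0.4919 = 10.46 mg/L.
Second outfall: C = (77.80·10.46 + 11.00·34.70)/88.80 = 13.46 mg/L.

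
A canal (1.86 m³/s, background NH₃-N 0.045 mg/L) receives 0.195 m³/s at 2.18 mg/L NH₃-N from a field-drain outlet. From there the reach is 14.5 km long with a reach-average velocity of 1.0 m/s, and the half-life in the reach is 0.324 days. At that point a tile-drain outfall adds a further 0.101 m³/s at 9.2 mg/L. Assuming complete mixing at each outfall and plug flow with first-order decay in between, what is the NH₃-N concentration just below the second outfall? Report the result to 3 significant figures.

Mass balance: C = (1.860·0.04500 + 0.1950·2.180) / 2.055 = 0.5088/2.055 = 0.2476 mg/L; combined flow 2.055 m³/s.
Travel time t = 14.5·1000 / 1.0 = 14500 s = 4.028 h.
Half-life 0.324 d → k = ln 2 / 0.324 = 2.139 d⁻¹.
Decay over the reach: 0.2476·exp(−kt) = 0.2476·0.6984 = 0.1729 mg/L.
At the second outfall, C = (2.055·0.1729 + 0.1010·9.200) / (2.055 + 0.1010) = 0.5958 mg/L.

0.596 mg/L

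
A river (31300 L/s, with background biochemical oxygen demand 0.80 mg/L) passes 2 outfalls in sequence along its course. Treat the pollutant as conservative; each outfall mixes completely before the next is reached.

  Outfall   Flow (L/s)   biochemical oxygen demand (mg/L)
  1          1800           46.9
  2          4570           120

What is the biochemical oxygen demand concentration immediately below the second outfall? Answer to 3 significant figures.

Below outfall 1: Q → 33100 L/s, C = (31300·0.8000 + 1800·46.90)/33100 = 3.307 mg/L.
Below outfall 2: Q → 37670 L/s, C = (33100·3.307 + 4570·120.0)/37670 = 17.46 mg/L.

17.5 mg/L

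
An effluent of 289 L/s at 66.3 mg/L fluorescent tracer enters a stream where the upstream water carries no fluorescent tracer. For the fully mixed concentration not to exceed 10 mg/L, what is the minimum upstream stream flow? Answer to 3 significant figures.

1630 L/s

Set C_mix = 10: (Q·0 + 289.0·66.30) / (Q + 289.0) = 10
→ Q = 289.0·(66.30 − 10)/(10 − 0) = 1627 L/s.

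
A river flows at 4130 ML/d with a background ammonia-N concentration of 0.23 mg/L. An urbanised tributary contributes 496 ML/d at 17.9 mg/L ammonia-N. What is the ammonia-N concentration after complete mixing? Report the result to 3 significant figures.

Conservation of mass: C = (4130·0.2300 + 496.0·17.90) / 4626 = 9828/4626 = 2.125 mg/L.

2.12 mg/L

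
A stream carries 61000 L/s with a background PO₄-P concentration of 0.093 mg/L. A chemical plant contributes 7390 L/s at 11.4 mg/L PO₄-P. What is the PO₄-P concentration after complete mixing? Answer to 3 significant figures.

1.31 mg/L

Conservation of mass: C = (61000·0.09300 + 7390·11.40) / 68390 = 89920/68390 = 1.315 mg/L.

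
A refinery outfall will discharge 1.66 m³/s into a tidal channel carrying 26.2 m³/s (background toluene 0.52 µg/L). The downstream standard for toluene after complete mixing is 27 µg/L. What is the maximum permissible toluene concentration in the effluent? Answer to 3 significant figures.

445 µg/L

At the limit, (Qr·Cr + Qe·Cₑ)/(Qr + Qe) = 27:
Cₑ = (27.86·27 − 26.20·0.5200) / 1.660 = 444.9 µg/L.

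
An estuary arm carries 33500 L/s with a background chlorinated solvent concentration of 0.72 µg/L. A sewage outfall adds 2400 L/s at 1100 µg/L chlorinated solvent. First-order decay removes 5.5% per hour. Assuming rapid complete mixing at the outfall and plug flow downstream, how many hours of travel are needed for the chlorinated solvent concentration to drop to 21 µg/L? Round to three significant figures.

22.3 h

After mixing, C = (33500·0.7200 + 2400·1100) / 35900 = 2664000/35900 = 74.21 µg/L.
5.5%/h lost → k = −ln(1 − 0.055) = 0.05657 h⁻¹.
74.21·exp(−k·t) = 21 → t = ln(74.21/21)/k = 80330 s = 22.32 h.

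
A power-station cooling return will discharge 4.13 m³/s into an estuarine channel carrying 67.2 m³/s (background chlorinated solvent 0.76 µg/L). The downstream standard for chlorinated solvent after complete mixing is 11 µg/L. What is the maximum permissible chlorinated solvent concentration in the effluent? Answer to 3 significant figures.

At the limit, (Qr·Cr + Qe·Cₑ)/(Qr + Qe) = 11:
Cₑ = (71.33·11 − 67.20·0.7600) / 4.130 = 177.6 µg/L.

178 µg/L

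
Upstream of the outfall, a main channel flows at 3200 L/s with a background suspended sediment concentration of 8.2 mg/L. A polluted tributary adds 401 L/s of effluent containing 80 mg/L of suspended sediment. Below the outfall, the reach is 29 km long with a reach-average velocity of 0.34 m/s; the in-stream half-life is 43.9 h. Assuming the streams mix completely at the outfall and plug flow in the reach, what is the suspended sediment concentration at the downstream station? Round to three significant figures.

11.1 mg/L

After mixing, C = (3200·8.200 + 401.0·80.00) / 3601 = 58320/3601 = 16.20 mg/L.
Travel time t = 29·1000 / 0.34 = 85290 s = 23.69 h.
Half-life 43.9 h → k = ln 2 / 43.9 = 0.01579 h⁻¹ = 0.3789 d⁻¹.
First-order decay: C = 16.20·exp(−k·t) = 16.20·0.6879 = 11.14 mg/L.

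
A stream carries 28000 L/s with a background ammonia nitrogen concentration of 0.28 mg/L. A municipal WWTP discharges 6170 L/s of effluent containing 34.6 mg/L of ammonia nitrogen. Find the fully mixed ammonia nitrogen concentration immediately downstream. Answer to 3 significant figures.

6.48 mg/L

Mass balance: C = (28000·0.2800 + 6170·34.60) / 34170 = 221300/34170 = 6.477 mg/L.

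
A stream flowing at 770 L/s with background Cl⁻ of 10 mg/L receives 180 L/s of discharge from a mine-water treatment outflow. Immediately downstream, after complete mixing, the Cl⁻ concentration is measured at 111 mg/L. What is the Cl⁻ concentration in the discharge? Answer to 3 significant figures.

Mass balance: 770.0·10.00 + 180.0·Cₑ = 950.0·111.0
→ Cₑ = (950.0·111.0 − 770.0·10.00) / 180.0 = 543.1 mg/L.

543 mg/L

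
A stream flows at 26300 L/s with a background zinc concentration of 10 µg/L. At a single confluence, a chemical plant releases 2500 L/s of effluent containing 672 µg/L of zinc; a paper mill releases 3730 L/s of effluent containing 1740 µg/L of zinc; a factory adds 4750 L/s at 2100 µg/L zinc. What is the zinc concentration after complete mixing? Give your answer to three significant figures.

494 µg/L

Mass balance: C = (26300·10.00 + 2500·672.0 + 3730·1740 + 4750·2100) / 37280 = 18410000/37280 = 493.8 µg/L.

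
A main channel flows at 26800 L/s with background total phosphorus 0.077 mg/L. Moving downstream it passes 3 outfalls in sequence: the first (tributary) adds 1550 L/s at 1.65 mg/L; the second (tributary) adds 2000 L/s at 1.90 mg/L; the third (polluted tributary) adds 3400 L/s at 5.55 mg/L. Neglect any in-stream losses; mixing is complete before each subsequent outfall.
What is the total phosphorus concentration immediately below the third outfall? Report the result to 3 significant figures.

0.809 mg/L

Outfall 1: combined Q = 28350 L/s; C = (26800·0.07700 + 1550·1.650)/28350 = 0.1630 mg/L.
Outfall 2: combined Q = 30350 L/s; C = (28350·0.1630 + 2000·1.900)/30350 = 0.2775 mg/L.
Outfall 3: combined Q = 33750 L/s; C = (30350·0.2775 + 3400·5.550)/33750 = 0.8086 mg/L.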